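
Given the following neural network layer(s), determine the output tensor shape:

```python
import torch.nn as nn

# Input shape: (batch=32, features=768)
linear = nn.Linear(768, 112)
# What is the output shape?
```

Input: (32, 768) -> Output: (32, 112)

Answer: (32, 112)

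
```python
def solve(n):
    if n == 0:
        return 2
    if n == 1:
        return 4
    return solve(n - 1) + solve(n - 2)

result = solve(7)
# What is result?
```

Build up from base cases: solve(0)=2, solve(1)=4, solve(2)=6, solve(3)=10, solve(4)=16, solve(5)=26, solve(6)=42, ..., solve(7)=68

Answer: 68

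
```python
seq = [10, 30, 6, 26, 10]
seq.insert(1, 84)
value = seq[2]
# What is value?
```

Trace:
`seq = [10, 30, 6, 26, 10]` → seq = [10, 30, 6, 26, 10]
`seq.insert(1, 84)` → seq = [10, 84, 30, 6, 26, 10]
`value = seq[2]` → value = 30
So value = 30

Answer: 30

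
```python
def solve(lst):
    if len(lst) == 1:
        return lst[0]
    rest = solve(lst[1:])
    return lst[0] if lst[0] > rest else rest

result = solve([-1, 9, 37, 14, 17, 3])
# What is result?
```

Recursive max over [-1, 9, 37, 14, 17, 3] = 37

Answer: 37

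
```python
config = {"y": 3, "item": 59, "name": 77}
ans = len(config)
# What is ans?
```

Trace:
`config = {"y": 3, "item": 59, "name": 77}` → config = {'y': 3, 'item': 59, 'name': 77}
`ans = len(config)` → ans = 3
So ans = 3

Answer: 3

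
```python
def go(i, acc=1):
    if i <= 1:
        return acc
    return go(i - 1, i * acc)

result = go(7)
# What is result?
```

Accumulator trace (n, acc): (7, 1) -> (6, 7) -> (5, 42) -> (4, 210) -> (3, 840) -> (2, 2520) -> (1, 5040) -> return 5040

Answer: 5040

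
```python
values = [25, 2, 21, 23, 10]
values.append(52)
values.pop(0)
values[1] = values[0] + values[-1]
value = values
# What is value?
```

Trace:
`values = [25, 2, 21, 23, 10]` → values = [25, 2, 21, 23, 10]
`values.append(52)` → values = [25, 2, 21, 23, 10, 52]
`values.pop(0)` → values = [2, 21, 23, 10, 52]
`values[1] = values[0] + values[-1]` → values = [2, 54, 23, 10, 52]
`value = values` → value = [2, 54, 23, 10, 52]
So value = [2, 54, 23, 10, 52]

Answer: [2, 54, 23, 10, 52]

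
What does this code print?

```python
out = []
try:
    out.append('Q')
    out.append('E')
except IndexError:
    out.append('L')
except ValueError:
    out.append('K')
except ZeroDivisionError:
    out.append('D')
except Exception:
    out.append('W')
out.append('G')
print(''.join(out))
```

Execution trace: 'Q' (try body) → 'E' (try body, no exception) → 'G' (after the try/except). Output: QEG

Answer: QEG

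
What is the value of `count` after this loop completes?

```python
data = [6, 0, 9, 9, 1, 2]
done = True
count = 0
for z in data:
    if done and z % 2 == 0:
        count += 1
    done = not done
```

Count even values at even positions
`count` takes the values: 0 → 1

Answer: 1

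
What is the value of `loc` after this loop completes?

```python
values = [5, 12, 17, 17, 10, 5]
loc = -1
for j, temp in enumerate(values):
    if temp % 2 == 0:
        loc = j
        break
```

First even number index in [5, 12, 17, 17, 10, 5]
`loc` takes the values: -1 → 1

Answer: 1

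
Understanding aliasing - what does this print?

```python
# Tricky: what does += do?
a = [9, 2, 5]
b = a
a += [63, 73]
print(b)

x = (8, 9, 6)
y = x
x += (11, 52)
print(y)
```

Key concept: += behavior differs for mutable vs immutable.
Step by step:
`a = [9, 2, 5]` → a = [9, 2, 5]
`b = a` → b = [9, 2, 5] (same object as a)
`a += [63, 73]` → a = [9, 2, 5, 63, 73] (same object as b); b = [9, 2, 5, 63, 73] (same object as a)
`print(b)` → prints [9, 2, 5, 63, 73]
`x = (8, 9, 6)` → x = (8, 9, 6)
`y = x` → y = (8, 9, 6)
`x += (11, 52)` → x = (8, 9, 6, 11, 52)
`print(y)` → prints (8, 9, 6)

Answer:
[9, 2, 5, 63, 73]
(8, 9, 6)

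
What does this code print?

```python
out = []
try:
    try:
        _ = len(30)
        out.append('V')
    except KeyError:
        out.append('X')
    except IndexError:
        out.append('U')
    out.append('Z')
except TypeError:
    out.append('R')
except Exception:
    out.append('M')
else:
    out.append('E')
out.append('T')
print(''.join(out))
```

Execution trace: 'R' (except TypeError) → 'T' (after the try/except). Output: RT

Answer: RT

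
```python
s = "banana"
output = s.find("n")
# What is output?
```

Trace:
`s = "banana"` → s = 'banana'
`output = s.find("n")` → output = 2
So output = 2

Answer: 2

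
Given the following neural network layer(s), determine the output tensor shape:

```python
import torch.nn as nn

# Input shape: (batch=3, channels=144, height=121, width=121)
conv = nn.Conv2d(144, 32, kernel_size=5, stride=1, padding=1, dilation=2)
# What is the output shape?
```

Input: (3, 144, 121, 121) -> Output: (3, 32, 115, 115)

Answer: (3, 32, 115, 115)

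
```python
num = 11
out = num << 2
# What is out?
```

Trace:
`num = 11` → num = 11
`out = num << 2` → out = 44
So out = 44

Answer: 44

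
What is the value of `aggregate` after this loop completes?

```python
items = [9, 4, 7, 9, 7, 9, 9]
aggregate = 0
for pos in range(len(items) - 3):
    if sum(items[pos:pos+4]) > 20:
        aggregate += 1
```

Count windows with sum > 20
`aggregate` takes the values: 0 → 1 → 2 → 3 → 4

Answer: 4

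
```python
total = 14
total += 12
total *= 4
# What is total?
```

Trace:
`total = 14` → total = 14
`total += 12` → total = 26
`total *= 4` → total = 104
So total = 104

Answer: 104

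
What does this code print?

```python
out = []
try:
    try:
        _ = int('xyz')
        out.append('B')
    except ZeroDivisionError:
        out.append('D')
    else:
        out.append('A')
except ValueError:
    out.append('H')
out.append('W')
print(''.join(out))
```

Execution trace: 'H' (outer except ValueError) → 'W' (after the try/except). Output: HW

Answer: HW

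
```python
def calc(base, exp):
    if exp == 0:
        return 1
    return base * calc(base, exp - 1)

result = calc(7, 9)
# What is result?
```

calc(7, 9) = 7 * 7 * 7 * 7 * 7 * 7 * 7 * 7 * 7 = 40353607

Answer: 40353607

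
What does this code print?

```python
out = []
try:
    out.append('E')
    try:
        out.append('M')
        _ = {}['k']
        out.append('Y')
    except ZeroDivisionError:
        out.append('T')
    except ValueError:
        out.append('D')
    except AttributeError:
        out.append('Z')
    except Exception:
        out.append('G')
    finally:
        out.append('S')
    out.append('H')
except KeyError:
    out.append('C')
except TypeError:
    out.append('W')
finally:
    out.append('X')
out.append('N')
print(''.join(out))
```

Execution trace: 'E' (try body) → 'M' (inner try body) → 'G' (inner except Exception) → 'S' (inner finally) → 'H' (try body, no exception) → 'X' (finally) → 'N' (after the try/except). Output: EMGSHXN

Answer: EMGSHXN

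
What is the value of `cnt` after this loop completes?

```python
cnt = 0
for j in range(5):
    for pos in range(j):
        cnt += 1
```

Triangle number: 0+1+2+...+4
`cnt` takes the values: 0 → 1 → 2 → 3 → 4 → 5 → 6 → 7 → 8 → 9 → 10

Answer: 10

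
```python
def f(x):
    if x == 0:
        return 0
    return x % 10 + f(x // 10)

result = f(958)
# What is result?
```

Sum of digits of 958: 8 + 5 + 9 = 22

Answer: 22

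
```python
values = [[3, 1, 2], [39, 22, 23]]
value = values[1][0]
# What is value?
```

Trace:
`values = [[3, 1, 2], [39, 22, 23]]` → values = [[3, 1, 2], [39, 22, 23]]
`value = values[1][0]` → value = 39
So value = 39

Answer: 39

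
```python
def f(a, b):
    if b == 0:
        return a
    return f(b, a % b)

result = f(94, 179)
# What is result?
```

f(94, 179) -> f(179, 94) -> f(94, 85) -> f(85, 9) -> f(9, 4) -> f(4, 1) -> f(1, 0) -> 1

Answer: 1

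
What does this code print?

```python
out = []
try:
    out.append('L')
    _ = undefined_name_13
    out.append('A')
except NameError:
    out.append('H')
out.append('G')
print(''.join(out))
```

Execution trace: 'L' (try body) → 'H' (except NameError) → 'G' (after the try/except). Output: LHG

Answer: LHG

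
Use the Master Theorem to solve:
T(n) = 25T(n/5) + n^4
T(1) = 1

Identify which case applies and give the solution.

a=25, b=5, f(n)=n^4. log_5(25) = 2. Since c=4 > 2 and the regularity condition holds (25(n/5)^4 = (25/5^4)n^4 with 25/5^4 < 1), Case 3 applies: T(n) = Θ(f(n)) = O(n^4).

Answer: O(n^4) - Case 3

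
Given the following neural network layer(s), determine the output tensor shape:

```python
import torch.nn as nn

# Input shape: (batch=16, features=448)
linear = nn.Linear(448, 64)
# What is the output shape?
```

Input: (16, 448) -> Output: (16, 64)

Answer: (16, 64)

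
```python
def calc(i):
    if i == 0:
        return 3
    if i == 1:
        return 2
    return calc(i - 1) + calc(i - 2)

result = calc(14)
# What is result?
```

Build up from base cases: calc(0)=3, calc(1)=2, calc(2)=5, calc(3)=7, calc(4)=12, calc(5)=19, calc(6)=31, ..., calc(14)=1453

Answer: 1453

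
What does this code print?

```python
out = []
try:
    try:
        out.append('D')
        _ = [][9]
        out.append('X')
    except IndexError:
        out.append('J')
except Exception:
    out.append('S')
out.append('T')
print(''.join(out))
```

Execution trace: 'D' (inner try body) → 'J' (inner except IndexError) → 'T' (after the try/except). Output: DJT

Answer: DJT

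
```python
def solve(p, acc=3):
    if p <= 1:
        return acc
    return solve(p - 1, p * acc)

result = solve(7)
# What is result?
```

Accumulator trace (n, acc): (7, 3) -> (6, 21) -> (5, 126) -> (4, 630) -> (3, 2520) -> (2, 7560) -> (1, 15120) -> return 15120

Answer: 15120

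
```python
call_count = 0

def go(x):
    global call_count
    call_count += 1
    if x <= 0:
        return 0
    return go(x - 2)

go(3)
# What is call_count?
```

Linear recursion stepping by 2: 3 calls from x=3 down to ≤0.

Answer: 3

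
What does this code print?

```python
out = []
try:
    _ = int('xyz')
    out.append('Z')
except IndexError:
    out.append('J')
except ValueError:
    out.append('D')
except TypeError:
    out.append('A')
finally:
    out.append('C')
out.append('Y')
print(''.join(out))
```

Execution trace: 'D' (except ValueError) → 'C' (finally) → 'Y' (after the try/except). Output: DCY

Answer: DCY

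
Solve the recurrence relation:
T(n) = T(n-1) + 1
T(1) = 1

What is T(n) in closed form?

Unrolling: T(n) = T(1) + 1·(n-1) = 1 + 1(n-1) = n.

Answer: T(n) = n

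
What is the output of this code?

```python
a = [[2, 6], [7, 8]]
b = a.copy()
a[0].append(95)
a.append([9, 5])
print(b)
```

Key concept: shallow copy with nested lists.
Step by step:
`a = [[2, 6], [7, 8]]` → a = [[2, 6], [7, 8]]
`b = a.copy()` → b = [[2, 6], [7, 8]]
`a[0].append(95)` → a = [[2, 6, 95], [7, 8]]; b = [[2, 6, 95], [7, 8]]
`a.append([9, 5])` → a = [[2, 6, 95], [7, 8], [9, 5]]
`print(b)` → prints [[2, 6, 95], [7, 8]]

Answer: [[2, 6, 95], [7, 8]]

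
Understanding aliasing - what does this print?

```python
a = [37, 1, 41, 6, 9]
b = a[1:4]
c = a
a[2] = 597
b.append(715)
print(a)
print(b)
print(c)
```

Key concept: slice vs alias.
Step by step:
`a = [37, 1, 41, 6, 9]` → a = [37, 1, 41, 6, 9]
`b = a[1:4]` → b = [1, 41, 6]
`c = a` → c = [37, 1, 41, 6, 9] (same object as a)
`a[2] = 597` → a = [37, 1, 597, 6, 9] (same object as c); c = [37, 1, 597, 6, 9] (same object as a)
`b.append(715)` → b = [1, 41, 6, 715]
`print(a)` → prints [37, 1, 597, 6, 9]
`print(b)` → prints [1, 41, 6, 715]
`print(c)` → prints [37, 1, 597, 6, 9]

Answer:
[37, 1, 597, 6, 9]
[1, 41, 6, 715]
[37, 1, 597, 6, 9]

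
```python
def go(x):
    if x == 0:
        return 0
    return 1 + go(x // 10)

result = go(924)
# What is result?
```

Count of digits of 924: 3

Answer: 3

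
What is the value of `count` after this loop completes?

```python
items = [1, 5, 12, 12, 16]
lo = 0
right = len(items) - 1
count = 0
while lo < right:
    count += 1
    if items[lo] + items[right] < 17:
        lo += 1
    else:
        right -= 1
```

Steps to find pair summing to 17
`count` takes the values: 0 → 1 → 2 → 3 → 4

Answer: 4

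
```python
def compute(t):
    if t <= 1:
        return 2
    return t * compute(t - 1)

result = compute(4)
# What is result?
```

compute(4) = 4 * 3 * 2 * 2 = 48

Answer: 48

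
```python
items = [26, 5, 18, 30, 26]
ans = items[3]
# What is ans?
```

Trace:
`items = [26, 5, 18, 30, 26]` → items = [26, 5, 18, 30, 26]
`ans = items[3]` → ans = 30
So ans = 30

Answer: 30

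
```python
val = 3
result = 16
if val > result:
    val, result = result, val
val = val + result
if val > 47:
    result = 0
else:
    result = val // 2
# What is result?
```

Trace:
`val = 3` → val = 3
`result = 16` → result = 16
`if val > result: ...` → val > result is False → no variable changes
`val = val + result` → val = 19
`if val > 47: ...` → val > 47 is False, take else branch → result = 9
So result = 9

Answer: 9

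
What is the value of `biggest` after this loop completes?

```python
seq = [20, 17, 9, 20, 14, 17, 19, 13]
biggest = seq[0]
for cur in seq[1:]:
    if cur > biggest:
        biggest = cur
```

Maximum of [20, 17, 9, 20, 14, 17, 19, 13]
`biggest` takes the values: 20

Answer: 20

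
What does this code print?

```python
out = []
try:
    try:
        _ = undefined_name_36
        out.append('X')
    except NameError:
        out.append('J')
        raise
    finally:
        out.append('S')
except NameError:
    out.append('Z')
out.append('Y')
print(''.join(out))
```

Execution trace: 'J' (inner except NameError) → 'S' (inner finally) → 'Z' (outer except NameError) → 'Y' (after the try/except). Output: JSZY

Answer: JSZY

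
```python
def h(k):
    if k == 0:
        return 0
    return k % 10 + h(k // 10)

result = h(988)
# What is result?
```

Sum of digits of 988: 8 + 8 + 9 = 25

Answer: 25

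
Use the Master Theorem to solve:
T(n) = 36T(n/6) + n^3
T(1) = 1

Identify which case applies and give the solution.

a=36, b=6, f(n)=n^3. log_6(36) = 2. Since c=3 > 2 and the regularity condition holds (36(n/6)^3 = (36/6^3)n^3 with 36/6^3 < 1), Case 3 applies: T(n) = Θ(f(n)) = O(n^3).

Answer: O(n^3) - Case 3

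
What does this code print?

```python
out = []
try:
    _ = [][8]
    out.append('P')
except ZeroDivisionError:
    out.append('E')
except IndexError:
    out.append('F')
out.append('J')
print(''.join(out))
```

Execution trace: 'F' (except IndexError) → 'J' (after the try/except). Output: FJ

Answer: FJ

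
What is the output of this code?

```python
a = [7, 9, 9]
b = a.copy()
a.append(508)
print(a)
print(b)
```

Key concept: list.copy() creates independent copy.
Step by step:
`a = [7, 9, 9]` → a = [7, 9, 9]
`b = a.copy()` → b = [7, 9, 9]
`a.append(508)` → a = [7, 9, 9, 508]
`print(a)` → prints [7, 9, 9, 508]
`print(b)` → prints [7, 9, 9]

Answer:
[7, 9, 9, 508]
[7, 9, 9]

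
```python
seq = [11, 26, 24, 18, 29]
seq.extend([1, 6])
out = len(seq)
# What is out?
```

Trace:
`seq = [11, 26, 24, 18, 29]` → seq = [11, 26, 24, 18, 29]
`seq.extend([1, 6])` → seq = [11, 26, 24, 18, 29, 1, 6]
`out = len(seq)` → out = 7
So out = 7

Answer: 7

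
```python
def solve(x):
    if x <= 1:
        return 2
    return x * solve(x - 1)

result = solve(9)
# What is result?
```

solve(9) = 9 * 8 * 7 * 6 * 5 * 4 * 3 * 2 * 2 = 725760

Answer: 725760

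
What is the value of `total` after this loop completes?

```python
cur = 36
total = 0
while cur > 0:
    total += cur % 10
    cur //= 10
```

Sum digits of 36
`total` takes the values: 0 → 6 → 9

Answer: 9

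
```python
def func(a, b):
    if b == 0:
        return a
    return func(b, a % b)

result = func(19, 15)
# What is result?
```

func(19, 15) -> func(15, 4) -> func(4, 3) -> func(3, 1) -> func(1, 0) -> 1

Answer: 1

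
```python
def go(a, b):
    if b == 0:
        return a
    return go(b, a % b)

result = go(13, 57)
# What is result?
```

go(13, 57) -> go(57, 13) -> go(13, 5) -> go(5, 3) -> go(3, 2) -> go(2, 1) -> go(1, 0) -> 1

Answer: 1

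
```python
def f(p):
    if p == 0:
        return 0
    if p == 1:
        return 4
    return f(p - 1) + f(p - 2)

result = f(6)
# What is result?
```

Build up from base cases: f(0)=0, f(1)=4, f(2)=4, f(3)=8, f(4)=12, f(5)=20, f(6)=32

Answer: 32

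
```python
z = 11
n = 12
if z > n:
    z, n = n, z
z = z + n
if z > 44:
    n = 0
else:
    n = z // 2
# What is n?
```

Trace:
`z = 11` → z = 11
`n = 12` → n = 12
`if z > n: ...` → z > n is False → no variable changes
`z = z + n` → z = 23
`if z > 44: ...` → z > 44 is False, take else branch → n = 11
So n = 11

Answer: 11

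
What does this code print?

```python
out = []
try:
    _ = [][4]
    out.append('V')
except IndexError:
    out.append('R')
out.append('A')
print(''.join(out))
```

Execution trace: 'R' (except IndexError) → 'A' (after the try/except). Output: RA

Answer: RA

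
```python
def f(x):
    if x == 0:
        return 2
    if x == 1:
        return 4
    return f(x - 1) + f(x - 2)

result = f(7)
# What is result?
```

Build up from base cases: f(0)=2, f(1)=4, f(2)=6, f(3)=10, f(4)=16, f(5)=26, f(6)=42, ..., f(7)=68

Answer: 68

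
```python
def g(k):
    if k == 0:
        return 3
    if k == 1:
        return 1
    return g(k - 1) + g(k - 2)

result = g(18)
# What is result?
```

Build up from base cases: g(0)=3, g(1)=1, g(2)=4, g(3)=5, g(4)=9, g(5)=14, g(6)=23, ..., g(18)=7375

Answer: 7375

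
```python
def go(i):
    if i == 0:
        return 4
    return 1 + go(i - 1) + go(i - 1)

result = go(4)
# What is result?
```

go(i) = 1 + 2·go(i-1), go(0)=4. Closed form: (4+1)·2^4 - 1 = 79.

Answer: 79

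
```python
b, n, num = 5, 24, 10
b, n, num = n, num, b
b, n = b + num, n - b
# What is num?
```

Trace:
`b, n, num = 5, 24, 10` → b = 5; n = 24; num = 10
`b, n, num = n, num, b` → b = 24; n = 10; num = 5
`b, n = b + num, n - b` → b = 29; n = -14
So num = 5

Answer: 5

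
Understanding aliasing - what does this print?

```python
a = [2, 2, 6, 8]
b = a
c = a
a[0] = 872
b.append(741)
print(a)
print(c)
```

Key concept: multiple aliases.
Step by step:
`a = [2, 2, 6, 8]` → a = [2, 2, 6, 8]
`b = a` → b = [2, 2, 6, 8] (same object as a)
`c = a` → c = [2, 2, 6, 8] (same object as a, b)
`a[0] = 872` → a = [872, 2, 6, 8] (same object as b, c); b = [872, 2, 6, 8] (same object as a, c); c = [872, 2, 6, 8] (same object as a, b)
`b.append(741)` → a = [872, 2, 6, 8, 741] (same object as b, c); b = [872, 2, 6, 8, 741] (same object as a, c); c = [872, 2, 6, 8, 741] (same object as a, b)
`print(a)` → prints [872, 2, 6, 8, 741]
`print(c)` → prints [872, 2, 6, 8, 741]

Answer:
[872, 2, 6, 8, 741]
[872, 2, 6, 8, 741]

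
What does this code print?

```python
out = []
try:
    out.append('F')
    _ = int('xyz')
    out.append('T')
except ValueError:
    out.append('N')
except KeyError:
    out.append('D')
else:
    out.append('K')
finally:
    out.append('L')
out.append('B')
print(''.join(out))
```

Execution trace: 'F' (try body) → 'N' (except ValueError) → 'L' (finally) → 'B' (after the try/except). Output: FNLB

Answer: FNLB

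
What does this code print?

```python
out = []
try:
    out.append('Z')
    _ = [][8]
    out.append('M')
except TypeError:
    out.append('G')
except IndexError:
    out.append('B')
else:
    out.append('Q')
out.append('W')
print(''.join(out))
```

Execution trace: 'Z' (try body) → 'B' (except IndexError) → 'W' (after the try/except). Output: ZBW

Answer: ZBW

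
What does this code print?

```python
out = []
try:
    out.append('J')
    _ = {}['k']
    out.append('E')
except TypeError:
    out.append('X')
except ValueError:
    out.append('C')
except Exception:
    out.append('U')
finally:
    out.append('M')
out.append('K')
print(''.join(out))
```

Execution trace: 'J' (try body) → 'U' (except Exception) → 'M' (finally) → 'K' (after the try/except). Output: JUMK

Answer: JUMK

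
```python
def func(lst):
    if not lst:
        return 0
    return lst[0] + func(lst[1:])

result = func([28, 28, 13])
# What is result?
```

28 + 28 + 13 + 0 = 69

Answer: 69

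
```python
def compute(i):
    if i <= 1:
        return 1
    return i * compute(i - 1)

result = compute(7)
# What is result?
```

compute(7) = 7 * 6 * 5 * 4 * 3 * 2 * 1 = 5040

Answer: 5040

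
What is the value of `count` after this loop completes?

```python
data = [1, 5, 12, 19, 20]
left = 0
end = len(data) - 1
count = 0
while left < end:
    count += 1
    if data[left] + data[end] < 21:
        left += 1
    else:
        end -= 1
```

Steps to find pair summing to 21
`count` takes the values: 0 → 1 → 2 → 3 → 4

Answer: 4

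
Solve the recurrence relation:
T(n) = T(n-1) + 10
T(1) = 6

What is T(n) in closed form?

Unrolling: T(n) = T(1) + 10·(n-1) = 6 + 10(n-1) = 10n - 4.

Answer: T(n) = 10n - 4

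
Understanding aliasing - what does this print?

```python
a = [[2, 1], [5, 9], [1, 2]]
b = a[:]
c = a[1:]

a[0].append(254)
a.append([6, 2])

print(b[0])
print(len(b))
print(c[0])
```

Key concept: slice with nested mutation.
Step by step:
`a = [[2, 1], [5, 9], [1, 2]]` → a = [[2, 1], [5, 9], [1, 2]]
`b = a[:]` → b = [[2, 1], [5, 9], [1, 2]]
`c = a[1:]` → c = [[5, 9], [1, 2]]
`a[0].append(254)` → a = [[2, 1, 254], [5, 9], [1, 2]]; b = [[2, 1, 254], [5, 9], [1, 2]]
`a.append([6, 2])` → a = [[2, 1, 254], [5, 9], [1, 2], [6, 2]]
`print(b[0])` → prints [2, 1, 254]
`print(len(b))` → prints 3
`print(c[0])` → prints [5, 9]

Answer:
[2, 1, 254]
3
[5, 9]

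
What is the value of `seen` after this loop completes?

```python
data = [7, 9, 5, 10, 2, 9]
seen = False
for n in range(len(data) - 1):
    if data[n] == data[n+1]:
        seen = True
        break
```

Check consecutive duplicates in [7, 9, 5, 10, 2, 9]
`seen` takes the values: False

Answer: False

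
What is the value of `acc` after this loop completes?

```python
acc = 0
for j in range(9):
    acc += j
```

Sum of 0 to 8 = 36
`acc` takes the values: 0 → 1 → 3 → 6 → 10 → 15 → 21 → 28 → 36

Answer: 36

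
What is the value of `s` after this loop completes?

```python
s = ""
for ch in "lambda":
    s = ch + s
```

Reverse 'lambda'
`s` takes the values: "" → "l" → "al" → "mal" → "bmal" → "dbmal" → "adbmal"

Answer: "adbmal"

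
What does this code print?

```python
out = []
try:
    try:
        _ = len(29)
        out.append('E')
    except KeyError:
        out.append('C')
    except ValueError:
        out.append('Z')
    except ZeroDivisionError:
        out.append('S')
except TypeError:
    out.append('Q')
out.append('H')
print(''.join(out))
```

Execution trace: 'Q' (outer except TypeError) → 'H' (after the try/except). Output: QH

Answer: QH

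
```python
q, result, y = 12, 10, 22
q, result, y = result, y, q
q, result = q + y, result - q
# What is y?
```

Trace:
`q, result, y = 12, 10, 22` → q = 12; result = 10; y = 22
`q, result, y = result, y, q` → q = 10; result = 22; y = 12
`q, result = q + y, result - q` → q = 22; result = 12
So y = 12

Answer: 12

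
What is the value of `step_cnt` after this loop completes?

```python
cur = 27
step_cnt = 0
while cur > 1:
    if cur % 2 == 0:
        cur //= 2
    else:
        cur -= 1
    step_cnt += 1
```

Steps to reduce 27 to 1
`step_cnt` takes the values: 0 → 1 → 2 → 3 → 4 → 5 → 6 → 7

Answer: 7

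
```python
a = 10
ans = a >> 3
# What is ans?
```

Trace:
`a = 10` → a = 10
`ans = a >> 3` → ans = 1
So ans = 1

Answer: 1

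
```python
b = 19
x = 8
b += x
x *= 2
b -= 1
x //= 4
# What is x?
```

Trace:
`b = 19` → b = 19
`x = 8` → x = 8
`b += x` → b = 27
`x *= 2` → x = 16
`b -= 1` → b = 26
`x //= 4` → x = 4
So x = 4

Answer: 4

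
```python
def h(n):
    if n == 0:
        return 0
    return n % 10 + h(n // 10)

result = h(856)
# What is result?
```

Sum of digits of 856: 6 + 5 + 8 = 19

Answer: 19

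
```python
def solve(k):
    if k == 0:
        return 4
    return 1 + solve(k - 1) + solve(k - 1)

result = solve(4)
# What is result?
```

solve(k) = 1 + 2·solve(k-1), solve(0)=4. Closed form: (4+1)·2^4 - 1 = 79.

Answer: 79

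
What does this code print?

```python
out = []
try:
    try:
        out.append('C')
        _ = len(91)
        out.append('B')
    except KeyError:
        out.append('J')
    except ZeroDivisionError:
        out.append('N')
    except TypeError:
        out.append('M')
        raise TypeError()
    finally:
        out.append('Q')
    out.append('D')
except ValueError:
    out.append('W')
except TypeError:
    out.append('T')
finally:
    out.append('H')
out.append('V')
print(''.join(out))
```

Execution trace: 'C' (inner try body) → 'M' (inner except TypeError) → 'Q' (inner finally) → 'T' (except TypeError) → 'H' (finally) → 'V' (after the try/except). Output: CMQTHV

Answer: CMQTHV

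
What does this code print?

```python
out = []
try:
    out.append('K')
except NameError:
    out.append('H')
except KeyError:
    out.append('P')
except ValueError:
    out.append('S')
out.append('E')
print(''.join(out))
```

Execution trace: 'K' (try body, no exception) → 'E' (after the try/except). Output: KE

Answer: KE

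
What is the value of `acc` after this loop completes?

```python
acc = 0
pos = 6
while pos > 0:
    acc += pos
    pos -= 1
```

Sum 6 down to 1
`acc` takes the values: 0 → 6 → 11 → 15 → 18 → 20 → 21

Answer: 21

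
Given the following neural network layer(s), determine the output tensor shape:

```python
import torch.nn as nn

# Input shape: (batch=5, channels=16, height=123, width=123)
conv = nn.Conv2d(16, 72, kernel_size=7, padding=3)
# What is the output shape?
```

Input: (5, 16, 123, 123) -> Output: (5, 72, 123, 123)

Answer: (5, 72, 123, 123)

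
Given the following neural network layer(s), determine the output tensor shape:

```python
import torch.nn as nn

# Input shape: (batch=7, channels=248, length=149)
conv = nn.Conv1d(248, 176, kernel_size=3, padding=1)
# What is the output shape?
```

Input: (7, 248, 149) -> Output: (7, 176, 149)

Answer: (7, 176, 149)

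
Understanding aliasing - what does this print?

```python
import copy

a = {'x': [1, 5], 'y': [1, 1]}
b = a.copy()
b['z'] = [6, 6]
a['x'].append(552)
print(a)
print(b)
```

Key concept: shallow copy of dict with mutable values.
Step by step:
`a = {'x': [1, 5], 'y': [1, 1]}` → a = {'x': [1, 5], 'y': [1, 1]}
`b = a.copy()` → b = {'x': [1, 5], 'y': [1, 1]}
`b['z'] = [6, 6]` → b = {'x': [1, 5], 'y': [1, 1], 'z': [6, 6]}
`a['x'].append(552)` → a = {'x': [1, 5, 552], 'y': [1, 1]}; b = {'x': [1, 5, 552], 'y': [1, 1], 'z': [6, 6]}
`print(a)` → prints {'x': [1, 5, 552], 'y': [1, 1]}
`print(b)` → prints {'x': [1, 5, 552], 'y': [1, 1], 'z': [6, 6]}

Answer:
{'x': [1, 5, 552], 'y': [1, 1]}
{'x': [1, 5, 552], 'y': [1, 1], 'z': [6, 6]}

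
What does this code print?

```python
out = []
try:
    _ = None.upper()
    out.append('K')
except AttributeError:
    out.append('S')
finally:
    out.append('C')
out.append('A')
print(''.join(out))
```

Execution trace: 'S' (except AttributeError) → 'C' (finally) → 'A' (after the try/except). Output: SCA

Answer: SCA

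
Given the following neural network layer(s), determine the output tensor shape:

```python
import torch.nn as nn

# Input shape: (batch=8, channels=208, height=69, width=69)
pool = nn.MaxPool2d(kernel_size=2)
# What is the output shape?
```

Input: (8, 208, 69, 69) -> Output: (8, 208, 34, 34)

Answer: (8, 208, 34, 34)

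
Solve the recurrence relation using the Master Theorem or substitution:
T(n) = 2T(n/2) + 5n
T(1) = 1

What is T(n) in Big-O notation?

By Master Theorem: a=2, b=2, f(n)=5n. Since log_2(2) = 1 and f(n) = Θ(n^1), Case 2 applies. T(n) = O(n log n).

Answer: O(n log n)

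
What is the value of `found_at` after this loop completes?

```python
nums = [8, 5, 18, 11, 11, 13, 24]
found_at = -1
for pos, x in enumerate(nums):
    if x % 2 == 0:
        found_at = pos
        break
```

First even number index in [8, 5, 18, 11, 11, 13, 24]
`found_at` takes the values: -1 → 0

Answer: 0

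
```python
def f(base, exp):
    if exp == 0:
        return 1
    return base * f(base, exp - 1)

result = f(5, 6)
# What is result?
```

f(5, 6) = 5 * 5 * 5 * 5 * 5 * 5 = 15625

Answer: 15625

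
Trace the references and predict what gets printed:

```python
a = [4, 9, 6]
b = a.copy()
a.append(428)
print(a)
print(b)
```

Key concept: list.copy() creates independent copy.
Step by step:
`a = [4, 9, 6]` → a = [4, 9, 6]
`b = a.copy()` → b = [4, 9, 6]
`a.append(428)` → a = [4, 9, 6, 428]
`print(a)` → prints [4, 9, 6, 428]
`print(b)` → prints [4, 9, 6]

Answer:
[4, 9, 6, 428]
[4, 9, 6]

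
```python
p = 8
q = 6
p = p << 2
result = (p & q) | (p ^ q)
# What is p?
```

Trace:
`p = 8` → p = 8
`q = 6` → q = 6
`p = p << 2` → p = 32
`result = (p & q) | (p ^ q)` → result = 38
So p = 32

Answer: 32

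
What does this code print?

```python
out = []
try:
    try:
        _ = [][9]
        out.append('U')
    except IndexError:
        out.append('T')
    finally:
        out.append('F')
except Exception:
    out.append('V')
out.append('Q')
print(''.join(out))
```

Execution trace: 'T' (inner except IndexError) → 'F' (inner finally) → 'Q' (after the try/except). Output: TFQ

Answer: TFQ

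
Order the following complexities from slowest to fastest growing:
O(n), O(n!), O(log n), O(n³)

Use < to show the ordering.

Ordered by growth rate: O(log n) < O(n) < O(n³) < O(n!)

Answer: O(log n) < O(n) < O(n³) < O(n!)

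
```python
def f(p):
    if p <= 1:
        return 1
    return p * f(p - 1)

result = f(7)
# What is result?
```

f(7) = 7 * 6 * 5 * 4 * 3 * 2 * 1 = 5040

Answer: 5040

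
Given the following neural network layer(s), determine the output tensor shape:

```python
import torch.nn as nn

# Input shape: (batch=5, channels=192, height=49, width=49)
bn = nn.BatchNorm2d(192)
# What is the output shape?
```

Input: (5, 192, 49, 49) -> Output: (5, 192, 49, 49)

Answer: (5, 192, 49, 49)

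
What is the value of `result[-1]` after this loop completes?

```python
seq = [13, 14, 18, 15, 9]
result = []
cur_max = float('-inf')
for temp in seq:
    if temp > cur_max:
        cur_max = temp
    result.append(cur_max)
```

Running max ends at 18
`result` takes the values: [] → [13] → [13, 14] → [13, 14, 18] → [13, 14, 18, 18] → [13, 14, 18, 18, 18]
So `result[-1]` = 18

Answer: 18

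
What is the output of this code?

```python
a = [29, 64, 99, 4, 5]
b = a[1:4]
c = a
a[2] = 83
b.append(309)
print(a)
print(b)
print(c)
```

Key concept: slice vs alias.
Step by step:
`a = [29, 64, 99, 4, 5]` → a = [29, 64, 99, 4, 5]
`b = a[1:4]` → b = [64, 99, 4]
`c = a` → c = [29, 64, 99, 4, 5] (same object as a)
`a[2] = 83` → a = [29, 64, 83, 4, 5] (same object as c); c = [29, 64, 83, 4, 5] (same object as a)
`b.append(309)` → b = [64, 99, 4, 309]
`print(a)` → prints [29, 64, 83, 4, 5]
`print(b)` → prints [64, 99, 4, 309]
`print(c)` → prints [29, 64, 83, 4, 5]

Answer:
[29, 64, 83, 4, 5]
[64, 99, 4, 309]
[29, 64, 83, 4, 5]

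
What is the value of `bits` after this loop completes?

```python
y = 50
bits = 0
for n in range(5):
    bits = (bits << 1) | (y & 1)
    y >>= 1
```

Reverse lowest 5 bits of 50
`bits` takes the values: 0 → 1 → 2 → 4 → 9

Answer: 9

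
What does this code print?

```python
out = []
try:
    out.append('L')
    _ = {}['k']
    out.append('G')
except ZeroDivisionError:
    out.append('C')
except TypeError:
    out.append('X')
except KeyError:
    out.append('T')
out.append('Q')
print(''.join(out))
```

Execution trace: 'L' (try body) → 'T' (except KeyError) → 'Q' (after the try/except). Output: LTQ

Answer: LTQ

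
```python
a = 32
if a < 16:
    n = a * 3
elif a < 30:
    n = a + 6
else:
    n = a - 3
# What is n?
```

Trace:
`a = 32` → a = 32
`if a < 16: ...` → a < 16 is False, a < 30 is False, take else branch → n = 29
So n = 29

Answer: 29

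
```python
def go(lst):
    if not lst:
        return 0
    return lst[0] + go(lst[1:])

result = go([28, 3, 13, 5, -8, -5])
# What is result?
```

28 + 3 + 13 + 5 + (-8) + (-5) + 0 = 36

Answer: 36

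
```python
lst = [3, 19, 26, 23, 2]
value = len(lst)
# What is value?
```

Trace:
`lst = [3, 19, 26, 23, 2]` → lst = [3, 19, 26, 23, 2]
`value = len(lst)` → value = 5
So value = 5

Answer: 5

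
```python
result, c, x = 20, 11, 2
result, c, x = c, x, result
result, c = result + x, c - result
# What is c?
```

Trace:
`result, c, x = 20, 11, 2` → result = 20; c = 11; x = 2
`result, c, x = c, x, result` → result = 11; c = 2; x = 20
`result, c = result + x, c - result` → result = 31; c = -9
So c = -9

Answer: -9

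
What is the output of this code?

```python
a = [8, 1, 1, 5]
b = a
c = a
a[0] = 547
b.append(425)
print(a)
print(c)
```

Key concept: multiple aliases.
Step by step:
`a = [8, 1, 1, 5]` → a = [8, 1, 1, 5]
`b = a` → b = [8, 1, 1, 5] (same object as a)
`c = a` → c = [8, 1, 1, 5] (same object as a, b)
`a[0] = 547` → a = [547, 1, 1, 5] (same object as b, c); b = [547, 1, 1, 5] (same object as a, c); c = [547, 1, 1, 5] (same object as a, b)
`b.append(425)` → a = [547, 1, 1, 5, 425] (same object as b, c); b = [547, 1, 1, 5, 425] (same object as a, c); c = [547, 1, 1, 5, 425] (same object as a, b)
`print(a)` → prints [547, 1, 1, 5, 425]
`print(c)` → prints [547, 1, 1, 5, 425]

Answer:
[547, 1, 1, 5, 425]
[547, 1, 1, 5, 425]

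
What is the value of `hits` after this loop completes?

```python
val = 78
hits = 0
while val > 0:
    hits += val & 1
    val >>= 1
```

Count set bits in 78 (binary: 0b1001110)
`hits` takes the values: 0 → 1 → 2 → 3 → 4

Answer: 4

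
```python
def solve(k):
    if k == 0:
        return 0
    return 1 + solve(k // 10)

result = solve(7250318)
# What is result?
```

Count of digits of 7250318: 7

Answer: 7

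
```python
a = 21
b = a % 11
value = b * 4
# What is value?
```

Trace:
`a = 21` → a = 21
`b = a % 11` → b = 10
`value = b * 4` → value = 40
So value = 40

Answer: 40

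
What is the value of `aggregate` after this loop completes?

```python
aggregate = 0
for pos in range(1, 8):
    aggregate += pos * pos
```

Sum of squares 1² to 7² = 140
`aggregate` takes the values: 0 → 1 → 5 → 14 → 30 → 55 → 91 → 140

Answer: 140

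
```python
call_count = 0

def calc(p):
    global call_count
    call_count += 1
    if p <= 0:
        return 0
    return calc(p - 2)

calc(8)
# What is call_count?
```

Linear recursion stepping by 2: 5 calls from p=8 down to ≤0.

Answer: 5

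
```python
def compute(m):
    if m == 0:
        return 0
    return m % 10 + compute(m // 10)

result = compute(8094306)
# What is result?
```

Sum of digits of 8094306: 6 + 0 + 3 + 4 + 9 + 0 + 8 = 30

Answer: 30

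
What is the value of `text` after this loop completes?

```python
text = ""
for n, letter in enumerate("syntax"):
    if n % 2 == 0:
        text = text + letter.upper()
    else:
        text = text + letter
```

Uppercase even positions in 'syntax'
`text` takes the values: "" → "S" → "Sy" → "SyN" → "SyNt" → "SyNtA" → "SyNtAx"

Answer: "SyNtAx"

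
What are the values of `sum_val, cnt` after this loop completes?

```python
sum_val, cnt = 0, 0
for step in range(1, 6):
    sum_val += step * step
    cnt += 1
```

Sum of squares and count
`sum_val, cnt` takes the values: (0, 0) → (1, 0) → (1, 1) → (5, 1) → (5, 2) → (14, 2) → (14, 3) → (30, 3) → (30, 4) → (55, 4) → (55, 5)

Answer: 55, 5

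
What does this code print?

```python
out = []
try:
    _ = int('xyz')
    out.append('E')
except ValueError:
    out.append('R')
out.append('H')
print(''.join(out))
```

Execution trace: 'R' (except ValueError) → 'H' (after the try/except). Output: RH

Answer: RH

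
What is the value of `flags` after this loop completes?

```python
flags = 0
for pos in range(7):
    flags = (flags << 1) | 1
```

Build 7 consecutive 1-bits: 0b1111111
`flags` takes the values: 0 → 1 → 3 → 7 → 15 → 31 → 63 → 127

Answer: 127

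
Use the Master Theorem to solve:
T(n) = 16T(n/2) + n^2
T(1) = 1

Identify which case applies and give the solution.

a=16, b=2, f(n)=n^2. log_2(16) = 4. Since c=2 < 4, Case 1 applies: T(n) = Θ(n^log_b(a)) = O(n^4).

Answer: O(n^4) - Case 1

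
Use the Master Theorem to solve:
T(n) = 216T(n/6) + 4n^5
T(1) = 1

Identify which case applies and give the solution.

a=216, b=6, f(n)=4n^5. log_6(216) = 3. Since c=5 > 3 and the regularity condition holds (216(n/6)^5 = (216/6^5)n^5 with 216/6^5 < 1), Case 3 applies: T(n) = Θ(f(n)) = O(n^5).

Answer: O(n^5) - Case 3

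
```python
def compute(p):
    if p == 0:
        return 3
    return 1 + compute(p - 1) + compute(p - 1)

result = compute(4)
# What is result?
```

compute(p) = 1 + 2·compute(p-1), compute(0)=3. Closed form: (3+1)·2^4 - 1 = 63.

Answer: 63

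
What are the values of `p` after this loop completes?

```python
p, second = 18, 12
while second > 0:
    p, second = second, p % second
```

GCD of 18 and 12
`p` takes the values: 18 → 12 → 6

Answer: 6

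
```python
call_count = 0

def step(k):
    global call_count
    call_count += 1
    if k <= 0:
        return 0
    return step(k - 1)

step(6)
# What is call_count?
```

Linear recursion stepping by 1: 7 calls from k=6 down to ≤0.

Answer: 7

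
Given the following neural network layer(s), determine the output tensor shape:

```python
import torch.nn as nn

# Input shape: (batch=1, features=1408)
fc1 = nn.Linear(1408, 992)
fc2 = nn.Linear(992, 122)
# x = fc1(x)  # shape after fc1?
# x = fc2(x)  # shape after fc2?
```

Input: (1, 1408) -> after fc1: (1, 992) -> Output: (1, 122)

Answer: (1, 122)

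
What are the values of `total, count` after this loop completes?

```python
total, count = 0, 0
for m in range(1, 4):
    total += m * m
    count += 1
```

Sum of squares and count
`total, count` takes the values: (0, 0) → (1, 0) → (1, 1) → (5, 1) → (5, 2) → (14, 2) → (14, 3)

Answer: 14, 3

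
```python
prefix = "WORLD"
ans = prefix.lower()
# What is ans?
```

Trace:
`prefix = "WORLD"` → prefix = 'WORLD'
`ans = prefix.lower()` → ans = 'world'
So ans = 'world'

Answer: 'world'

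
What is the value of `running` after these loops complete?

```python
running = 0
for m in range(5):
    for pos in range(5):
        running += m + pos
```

Sum of all m+pos for m,pos in 5x5
`running` takes the values: 0 → 1 → 3 → 6 → 10 → 11 → 13 → 16 → 20 → 25 → 27 → 30 → 34 → 39 → 45 → 48 → 52 → 57 → 63 → 70 → 74 → 79 → 85 → 92 → 100

Answer: 100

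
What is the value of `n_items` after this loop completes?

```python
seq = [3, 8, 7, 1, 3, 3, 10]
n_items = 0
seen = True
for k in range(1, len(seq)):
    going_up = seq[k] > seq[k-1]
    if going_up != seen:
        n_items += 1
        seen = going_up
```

Count direction changes in [3, 8, 7, 1, 3, 3, 10]
`n_items` takes the values: 0 → 1 → 2 → 3 → 4

Answer: 4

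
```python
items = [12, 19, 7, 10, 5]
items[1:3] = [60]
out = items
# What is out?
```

Trace:
`items = [12, 19, 7, 10, 5]` → items = [12, 19, 7, 10, 5]
`items[1:3] = [60]` → items = [12, 60, 10, 5]
`out = items` → out = [12, 60, 10, 5]
So out = [12, 60, 10, 5]

Answer: [12, 60, 10, 5]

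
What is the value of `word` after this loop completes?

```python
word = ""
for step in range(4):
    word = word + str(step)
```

Concatenate digits 0 to 3
`word` takes the values: "" → "0" → "01" → "012" → "0123"

Answer: "0123"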